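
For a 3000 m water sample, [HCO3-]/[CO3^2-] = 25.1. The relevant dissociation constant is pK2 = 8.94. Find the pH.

From K2 = [H⁺][CO3^2-]/[HCO3-]:  pH = pK2 − log₁₀([HCO3-]/[CO3^2-])
log₁₀(25.1) = +1.400
pH = 8.94 − (+1.400) = 7.54

pH = 7.54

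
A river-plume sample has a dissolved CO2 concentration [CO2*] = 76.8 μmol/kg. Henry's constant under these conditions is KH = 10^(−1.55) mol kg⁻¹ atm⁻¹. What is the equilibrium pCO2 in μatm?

pCO2 = 2720 μatm

KH = 10^(−1.55) = 2.818×10^-2 mol kg⁻¹ atm⁻¹
pCO2 = [CO2*]/KH = 76.8×10^-6 / 2.818×10^-2 = 2.72×10^-3 atm = 2720 μatm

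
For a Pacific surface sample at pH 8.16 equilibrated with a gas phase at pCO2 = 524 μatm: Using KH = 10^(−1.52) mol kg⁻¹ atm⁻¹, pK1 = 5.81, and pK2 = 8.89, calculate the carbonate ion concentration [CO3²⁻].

[CO3²⁻] = 0.660 mmol/kg

[CO2*] = KH · pCO2 = 10^(−1.52) × 524×10^-6 = 1.582×10^-5 mol/kg
α₀ = 1/(1 + K1/[H⁺] + K1K2/[H⁺]²) = 1/(1 + 10^+2.35 + 10^+1.62) = 0.003752
DIC = [CO2*]/α₀ = 1.582×10^-5 / 0.003752 = 4.218 mmol/kg
[CO3²⁻] = α₂·DIC; α₂ = 0.1564, so [CO3²⁻] = 0.1564 × 4.218 = 0.660 mmol/kg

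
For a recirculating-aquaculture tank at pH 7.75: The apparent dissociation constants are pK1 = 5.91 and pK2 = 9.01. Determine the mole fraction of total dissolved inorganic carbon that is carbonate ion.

α₂ = 0.0514

α₂ = 1 / (1 + [H⁺]/K2 + [H⁺]²/(K1K2)) = 1 / (1 + 10^+1.26 + 10^-0.58)
   = 1 / (1 + 18.197 + 0.26303) = 1/19.460 = 0.05139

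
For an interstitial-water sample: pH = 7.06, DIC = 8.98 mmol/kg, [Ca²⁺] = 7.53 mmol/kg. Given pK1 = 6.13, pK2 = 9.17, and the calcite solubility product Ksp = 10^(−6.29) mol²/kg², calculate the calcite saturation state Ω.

α₂ = 1 / (1 + [H⁺]/K2 + [H⁺]²/(K1K2)) = 1 / (1 + 10^+2.11 + 10^+1.18)
   = 1 / (1 + 128.82 + 15.136) = 1/144.96 = 0.006898
[CO3²⁻] = α₂ × DIC = 0.006898 × 8.98 = 0.06195 mmol/kg
Ksp = 10^(−6.29) = 5.129×10^-7
Ω = [Ca²⁺][CO3²⁻]/Ksp = (7.53×10^-3)(6.195×10^-5) / 5.129×10^-7 = 0.910

Ω = 0.910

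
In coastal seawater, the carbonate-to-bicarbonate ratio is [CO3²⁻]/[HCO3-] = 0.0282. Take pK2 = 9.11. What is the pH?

pH = 7.56

From K2 = [H⁺][CO3²⁻]/[HCO3-]:  pH = pK2 + log₁₀([CO3²⁻]/[HCO3-])
log₁₀(0.0282) = -1.550
pH = 9.11 + (-1.550) = 7.56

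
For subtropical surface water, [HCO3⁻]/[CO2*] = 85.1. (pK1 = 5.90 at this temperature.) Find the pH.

From K1 = [H⁺][HCO3⁻]/[CO2*]:  pH = pK1 + log₁₀([HCO3⁻]/[CO2*])
log₁₀(85.1) = +1.930
pH = 5.90 + (+1.930) = 7.83

pH = 7.83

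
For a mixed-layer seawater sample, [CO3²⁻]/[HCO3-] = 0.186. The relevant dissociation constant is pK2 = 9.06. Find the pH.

From K2 = [H⁺][CO3²⁻]/[HCO3-]:  pH = pK2 + log₁₀([CO3²⁻]/[HCO3-])
log₁₀(0.186) = -0.730
pH = 9.06 + (-0.730) = 8.33

pH = 8.33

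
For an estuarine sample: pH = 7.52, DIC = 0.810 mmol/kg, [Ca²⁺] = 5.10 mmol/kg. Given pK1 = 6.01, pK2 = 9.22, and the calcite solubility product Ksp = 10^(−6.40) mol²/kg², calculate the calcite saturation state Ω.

Ω = 0.197

α₂ = 1 / (1 + [H⁺]/K2 + [H⁺]²/(K1K2)) = 1 / (1 + 10^+1.70 + 10^+0.19)
   = 1 / (1 + 50.119 + 1.5488) = 1/52.668 = 0.01899
[CO3²⁻] = α₂ × DIC = 0.01899 × 0.810 = 0.01538 mmol/kg = 15.38 μmol/kg
Ksp = 10^(−6.40) = 3.981×10^-7
Ω = [Ca²⁺][CO3²⁻]/Ksp = (5.10×10^-3)(1.538×10^-5) / 3.981×10^-7 = 0.197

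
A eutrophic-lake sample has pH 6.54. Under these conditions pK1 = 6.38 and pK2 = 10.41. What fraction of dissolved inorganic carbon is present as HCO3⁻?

α₁ = 1 / (1 + [H⁺]/K1 + K2/[H⁺]) = 1 / (1 + 10^-0.16 + 10^-3.87)
   = 1 / (1 + 0.69183 + 0.00013490) = 1/1.6920 = 0.5910

α₁ = 0.591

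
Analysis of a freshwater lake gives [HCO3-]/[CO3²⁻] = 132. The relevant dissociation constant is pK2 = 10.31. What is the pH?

From K2 = [H⁺][CO3²⁻]/[HCO3-]:  pH = pK2 − log₁₀([HCO3-]/[CO3²⁻])
log₁₀(132) = +2.121
pH = 10.31 − (+2.121) = 8.19

pH = 8.19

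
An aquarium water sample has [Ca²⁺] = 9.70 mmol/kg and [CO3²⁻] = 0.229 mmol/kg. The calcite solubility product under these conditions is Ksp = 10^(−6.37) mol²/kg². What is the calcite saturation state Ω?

Ω = 5.21

Ksp = 10^(−6.37) = 4.266×10^-7
Ω = [Ca²⁺][CO3²⁻]/Ksp = (9.70×10^-3)(0.229×10^-3) / 4.266×10^-7 = 5.21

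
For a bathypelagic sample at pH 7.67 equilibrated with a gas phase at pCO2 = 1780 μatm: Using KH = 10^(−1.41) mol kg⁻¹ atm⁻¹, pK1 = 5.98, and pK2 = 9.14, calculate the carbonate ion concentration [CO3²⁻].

[CO3²⁻] = 0.115 mmol/kg

[CO2*] = KH · pCO2 = 10^(−1.41) × 1780×10^-6 = 6.925×10^-5 mol/kg
α₀ = 1/(1 + K1/[H⁺] + K1K2/[H⁺]²) = 1/(1 + 10^+1.69 + 10^+0.22) = 0.01937
DIC = [CO2*]/α₀ = 6.925×10^-5 / 0.01937 = 3.576 mmol/kg
[CO3²⁻] = α₂·DIC; α₂ = 0.03214, so [CO3²⁻] = 0.03214 × 3.576 = 0.115 mmol/kg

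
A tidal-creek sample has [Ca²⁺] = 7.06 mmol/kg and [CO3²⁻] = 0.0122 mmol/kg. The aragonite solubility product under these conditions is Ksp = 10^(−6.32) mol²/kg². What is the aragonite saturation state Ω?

Ω = 0.180

Ksp = 10^(−6.32) = 4.786×10^-7
Ω = [Ca²⁺][CO3²⁻]/Ksp = (7.06×10^-3)(0.0122×10^-3) / 4.786×10^-7 = 0.180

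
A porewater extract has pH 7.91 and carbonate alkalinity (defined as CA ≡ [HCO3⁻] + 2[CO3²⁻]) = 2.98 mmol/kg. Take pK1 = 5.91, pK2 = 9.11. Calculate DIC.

DIC = 2.84 mmol/kg

CA = [HCO3⁻] + 2[CO3²⁻] = (α₁ + 2α₂)·DIC
At pH 7.91: [H⁺]/K1 = 10^-2.00 = 0.010000, K2/[H⁺] = 10^-1.20 = 0.063096
α₁ = 1/(1 + 0.010000 + 0.063096) = 1/1.0731 = 0.9319; α₂ = α₁·K2/[H⁺] = 0.05880
α₁ + 2α₂ = 1.0495
DIC = CA / (α₁ + 2α₂) = 2.98 / 1.0495 = 2.84 mmol/kg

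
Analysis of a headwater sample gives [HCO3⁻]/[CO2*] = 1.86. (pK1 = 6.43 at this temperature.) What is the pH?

pH = 6.70

From K1 = [H⁺][HCO3⁻]/[CO2*]:  pH = pK1 + log₁₀([HCO3⁻]/[CO2*])
log₁₀(1.86) = +0.270
pH = 6.43 + (+0.270) = 6.70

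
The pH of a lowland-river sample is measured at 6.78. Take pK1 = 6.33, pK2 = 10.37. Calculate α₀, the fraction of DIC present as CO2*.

α₀ = 0.262

α₀ = 1 / (1 + K1/[H⁺] + K1K2/[H⁺]²) = 1 / (1 + 10^+0.45 + 10^-3.14)
   = 1 / (1 + 2.8184 + 0.00072444) = 1/3.8191 = 0.2618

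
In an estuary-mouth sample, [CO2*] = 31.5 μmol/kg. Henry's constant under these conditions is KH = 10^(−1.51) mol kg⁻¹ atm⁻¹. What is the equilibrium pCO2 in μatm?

KH = 10^(−1.51) = 3.090×10^-2 mol kg⁻¹ atm⁻¹
pCO2 = [CO2*]/KH = 31.5×10^-6 / 3.090×10^-2 = 1.02×10^-3 atm = 1020 μatm

pCO2 = 1020 μatm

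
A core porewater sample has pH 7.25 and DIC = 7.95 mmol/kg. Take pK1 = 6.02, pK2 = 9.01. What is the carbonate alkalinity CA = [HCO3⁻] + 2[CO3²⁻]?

CA = [HCO3⁻] + 2[CO3²⁻] = (α₁ + 2α₂)·DIC
At pH 7.25: [H⁺]/K1 = 10^-1.23 = 0.058884, K2/[H⁺] = 10^-1.76 = 0.017378
α₁ = 1/(1 + 0.058884 + 0.017378) = 1/1.0763 = 0.9291; α₂ = α₁·K2/[H⁺] = 0.01615
α₁ + 2α₂ = 0.9614
CA = 0.9614 × 7.95 = 7.64 mmol/kg

CA = 7.64 mmol/kg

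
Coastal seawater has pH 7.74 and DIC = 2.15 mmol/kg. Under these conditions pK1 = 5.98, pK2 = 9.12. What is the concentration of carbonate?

α₂ = 1 / (1 + [H⁺]/K2 + [H⁺]²/(K1K2)) = 1 / (1 + 10^+1.38 + 10^-0.38)
   = 1 / (1 + 23.988 + 0.41687) = 1/25.405 = 0.03936
[CO3²⁻] = α₂ × DIC = 0.03936 × 2.15 = 0.0846 mmol/kg

[CO3²⁻] = 0.0846 mmol/kg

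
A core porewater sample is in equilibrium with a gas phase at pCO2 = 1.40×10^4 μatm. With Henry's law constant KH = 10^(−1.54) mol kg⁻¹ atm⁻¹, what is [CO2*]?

KH = 10^(−1.54) = 2.884×10^-2 mol kg⁻¹ atm⁻¹
[CO2*] = KH · pCO2 = 2.884×10^-2 × 1.40×10^4×10^-6 atm = 4.04×10^-4 mol/kg

[CO2*] = 404 μmol/kg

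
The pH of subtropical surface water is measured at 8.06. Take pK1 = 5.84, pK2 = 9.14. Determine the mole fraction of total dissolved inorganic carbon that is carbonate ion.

α₂ = 1 / (1 + [H⁺]/K2 + [H⁺]²/(K1K2)) = 1 / (1 + 10^+1.08 + 10^-1.14)
   = 1 / (1 + 12.023 + 0.072444) = 1/13.095 = 0.07636

α₂ = 0.0764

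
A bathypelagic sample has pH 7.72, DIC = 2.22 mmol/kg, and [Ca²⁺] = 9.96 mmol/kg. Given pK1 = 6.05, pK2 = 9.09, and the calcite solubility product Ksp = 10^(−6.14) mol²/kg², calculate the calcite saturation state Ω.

Ω = 1.22

α₂ = 1 / (1 + [H⁺]/K2 + [H⁺]²/(K1K2)) = 1 / (1 + 10^+1.37 + 10^-0.30)
   = 1 / (1 + 23.442 + 0.50119) = 1/24.943 = 0.04009
[CO3²⁻] = α₂ × DIC = 0.04009 × 2.22 = 0.08900 mmol/kg
Ksp = 10^(−6.14) = 7.244×10^-7
Ω = [Ca²⁺][CO3²⁻]/Ksp = (9.96×10^-3)(8.900×10^-5) / 7.244×10^-7 = 1.22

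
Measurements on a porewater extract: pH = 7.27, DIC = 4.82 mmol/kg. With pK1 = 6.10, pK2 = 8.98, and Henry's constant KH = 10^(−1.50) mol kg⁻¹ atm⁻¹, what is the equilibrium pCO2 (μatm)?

pCO2 = 9480 μatm

α₀ = 1 / (1 + K1/[H⁺] + K1K2/[H⁺]²) = 1 / (1 + 10^+1.17 + 10^-0.54)
   = 1 / (1 + 14.791 + 0.28840) = 1/16.079 = 0.06219
[CO2*] = α₀ × DIC = 0.06219 × 4.82 = 0.2998 mmol/kg
pCO2 = [CO2*]/KH = 2.998×10^-4 / 3.162×10^-2 = 9480 μatm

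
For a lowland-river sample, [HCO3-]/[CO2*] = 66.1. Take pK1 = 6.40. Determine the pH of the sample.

pH = 8.22

From K1 = [H⁺][HCO3-]/[CO2*]:  pH = pK1 + log₁₀([HCO3-]/[CO2*])
log₁₀(66.1) = +1.820
pH = 6.40 + (+1.820) = 8.22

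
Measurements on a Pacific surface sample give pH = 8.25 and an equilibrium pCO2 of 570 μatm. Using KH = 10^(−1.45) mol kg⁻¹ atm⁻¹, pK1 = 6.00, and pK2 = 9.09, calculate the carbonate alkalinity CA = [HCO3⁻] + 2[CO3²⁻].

[CO2*] = KH · pCO2 = 10^(−1.45) × 570×10^-6 = 2.022×10^-5 mol/kg
α₀ = 1/(1 + K1/[H⁺] + K1K2/[H⁺]²) = 1/(1 + 10^+2.25 + 10^+1.41) = 0.004889
DIC = [CO2*]/α₀ = 2.022×10^-5 / 0.004889 = 4.137 mmol/kg
CA = (α₁ + 2α₂)·DIC = (0.8694 + 2×0.1257) × 4.137 = 4.64 mmol/kg

CA = 4.64 mmol/kg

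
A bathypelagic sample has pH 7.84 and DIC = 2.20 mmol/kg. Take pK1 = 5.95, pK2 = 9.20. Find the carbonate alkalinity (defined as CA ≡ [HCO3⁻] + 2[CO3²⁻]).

CA = [HCO3⁻] + 2[CO3²⁻] = (α₁ + 2α₂)·DIC
At pH 7.84: [H⁺]/K1 = 10^-1.89 = 0.012882, K2/[H⁺] = 10^-1.36 = 0.043652
α₁ = 1/(1 + 0.012882 + 0.043652) = 1/1.0565 = 0.9465; α₂ = α₁·K2/[H⁺] = 0.04132
α₁ + 2α₂ = 1.0291
CA = 1.0291 × 2.20 = 2.26 mmol/kg

CA = 2.26 mmol/kg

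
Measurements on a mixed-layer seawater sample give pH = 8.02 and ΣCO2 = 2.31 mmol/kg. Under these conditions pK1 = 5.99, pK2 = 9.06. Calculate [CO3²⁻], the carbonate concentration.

[CO3²⁻] = 0.191 mmol/kg

α₂ = 1 / (1 + [H⁺]/K2 + [H⁺]²/(K1K2)) = 1 / (1 + 10^+1.04 + 10^-0.99)
   = 1 / (1 + 10.965 + 0.10233) = 1/12.067 = 0.08287
[CO3²⁻] = α₂ × DIC = 0.08287 × 2.31 = 0.191 mmol/kg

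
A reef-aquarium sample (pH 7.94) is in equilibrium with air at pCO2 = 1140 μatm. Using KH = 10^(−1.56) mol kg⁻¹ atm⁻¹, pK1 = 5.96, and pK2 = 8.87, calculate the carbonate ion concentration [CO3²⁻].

[CO3²⁻] = 0.352 mmol/kg

[CO2*] = KH · pCO2 = 10^(−1.56) × 1140×10^-6 = 3.140×10^-5 mol/kg
α₀ = 1/(1 + K1/[H⁺] + K1K2/[H⁺]²) = 1/(1 + 10^+1.98 + 10^+1.05) = 0.009283
DIC = [CO2*]/α₀ = 3.140×10^-5 / 0.009283 = 3.382 mmol/kg
[CO3²⁻] = α₂·DIC; α₂ = 0.1042, so [CO3²⁻] = 0.1042 × 3.382 = 0.352 mmol/kg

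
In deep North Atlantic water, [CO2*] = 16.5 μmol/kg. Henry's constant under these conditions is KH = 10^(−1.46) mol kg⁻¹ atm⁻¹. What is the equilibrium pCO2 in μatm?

KH = 10^(−1.46) = 3.467×10^-2 mol kg⁻¹ atm⁻¹
pCO2 = [CO2*]/KH = 16.5×10^-6 / 3.467×10^-2 = 4.76×10^-4 atm = 476 μatm

pCO2 = 476 μatm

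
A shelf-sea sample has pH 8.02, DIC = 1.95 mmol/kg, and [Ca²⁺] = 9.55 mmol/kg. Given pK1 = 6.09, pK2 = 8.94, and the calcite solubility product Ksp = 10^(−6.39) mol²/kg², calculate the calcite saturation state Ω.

Ω = 4.86

α₂ = 1 / (1 + [H⁺]/K2 + [H⁺]²/(K1K2)) = 1 / (1 + 10^+0.92 + 10^-1.01)
   = 1 / (1 + 8.3176 + 0.097724) = 1/9.4154 = 0.1062
[CO3²⁻] = α₂ × DIC = 0.1062 × 1.95 = 0.2071 mmol/kg
Ksp = 10^(−6.39) = 4.074×10^-7
Ω = [Ca²⁺][CO3²⁻]/Ksp = (9.55×10^-3)(2.071×10^-4) / 4.074×10^-7 = 4.86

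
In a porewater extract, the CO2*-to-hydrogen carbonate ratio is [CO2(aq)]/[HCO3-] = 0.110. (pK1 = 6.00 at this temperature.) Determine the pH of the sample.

pH = 6.96

From K1 = [H⁺][HCO3-]/[CO2(aq)]:  pH = pK1 − log₁₀([CO2(aq)]/[HCO3-])
log₁₀(0.110) = -0.959
pH = 6.00 − (-0.959) = 6.96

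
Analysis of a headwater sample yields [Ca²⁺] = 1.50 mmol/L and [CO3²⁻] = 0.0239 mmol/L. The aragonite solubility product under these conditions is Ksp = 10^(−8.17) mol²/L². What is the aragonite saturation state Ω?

Ω = 5.30

Ksp = 10^(−8.17) = 6.761×10^-9
Ω = [Ca²⁺][CO3²⁻]/Ksp = (1.50×10^-3)(0.0239×10^-3) / 6.761×10^-9 = 5.30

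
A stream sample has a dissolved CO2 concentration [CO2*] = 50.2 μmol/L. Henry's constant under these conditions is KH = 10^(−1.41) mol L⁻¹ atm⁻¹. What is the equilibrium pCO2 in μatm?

KH = 10^(−1.41) = 3.890×10^-2 mol L⁻¹ atm⁻¹
pCO2 = [CO2*]/KH = 50.2×10^-6 / 3.890×10^-2 = 1.29×10^-3 atm = 1290 μatm

pCO2 = 1290 μatm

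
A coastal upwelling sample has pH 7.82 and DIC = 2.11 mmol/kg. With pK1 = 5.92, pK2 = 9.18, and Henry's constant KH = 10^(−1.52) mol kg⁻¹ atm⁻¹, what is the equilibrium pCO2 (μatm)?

pCO2 = 833 μatm

α₀ = 1 / (1 + K1/[H⁺] + K1K2/[H⁺]²) = 1 / (1 + 10^+1.90 + 10^+0.54)
   = 1 / (1 + 79.433 + 3.4674) = 1/83.900 = 0.01192
[CO2*] = α₀ × DIC = 0.01192 × 2.11 = 0.02515 mmol/kg
pCO2 = [CO2*]/KH = 2.515×10^-5 / 3.020×10^-2 = 833 μatm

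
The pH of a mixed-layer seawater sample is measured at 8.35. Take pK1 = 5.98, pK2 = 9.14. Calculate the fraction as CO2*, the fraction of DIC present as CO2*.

α₀ = 1 / (1 + K1/[H⁺] + K1K2/[H⁺]²) = 1 / (1 + 10^+2.37 + 10^+1.58)
   = 1 / (1 + 234.42 + 38.019) = 1/273.44 = 0.003657

α₀ = 0.00366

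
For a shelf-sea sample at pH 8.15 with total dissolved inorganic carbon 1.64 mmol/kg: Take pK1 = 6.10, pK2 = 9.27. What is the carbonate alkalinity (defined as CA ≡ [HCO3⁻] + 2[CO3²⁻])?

CA = [HCO3⁻] + 2[CO3²⁻] = (α₁ + 2α₂)·DIC
At pH 8.15: [H⁺]/K1 = 10^-2.05 = 0.0089125, K2/[H⁺] = 10^-1.12 = 0.075858
α₁ = 1/(1 + 0.0089125 + 0.075858) = 1/1.0848 = 0.9219; α₂ = α₁·K2/[H⁺] = 0.06993
α₁ + 2α₂ = 1.0617
CA = 1.0617 × 1.64 = 1.74 mmol/kg

CA = 1.74 mmol/kg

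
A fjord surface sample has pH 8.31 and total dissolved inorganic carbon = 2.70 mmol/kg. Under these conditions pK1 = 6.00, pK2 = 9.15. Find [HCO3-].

[HCO3⁻] = 2.35 mmol/kg

α₁ = 1 / (1 + [H⁺]/K1 + K2/[H⁺]) = 1 / (1 + 10^-2.31 + 10^-0.84)
   = 1 / (1 + 0.0048978 + 0.14454) = 1/1.1494 = 0.8700
[HCO3⁻] = α₁ × DIC = 0.8700 × 2.70 = 2.35 mmol/kg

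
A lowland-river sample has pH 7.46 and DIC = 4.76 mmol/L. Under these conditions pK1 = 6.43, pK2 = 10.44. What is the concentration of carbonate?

[CO3²⁻] = 4.55 μmol/L

α₂ = 1 / (1 + [H⁺]/K2 + [H⁺]²/(K1K2)) = 1 / (1 + 10^+2.98 + 10^+1.95)
   = 1 / (1 + 954.99 + 89.125) = 1/1045.1 = 0.0009568
[CO3²⁻] = α₂ × DIC = 0.0009568 × 4.76 = 0.00455 mmol/L = 4.55 μmol/L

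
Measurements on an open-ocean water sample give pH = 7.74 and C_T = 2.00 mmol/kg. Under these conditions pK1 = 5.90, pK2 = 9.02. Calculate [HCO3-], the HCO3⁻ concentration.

α₁ = 1 / (1 + [H⁺]/K1 + K2/[H⁺]) = 1 / (1 + 10^-1.84 + 10^-1.28)
   = 1 / (1 + 0.014454 + 0.052481) = 1/1.0669 = 0.9373
[HCO3⁻] = α₁ × DIC = 0.9373 × 2.00 = 1.87 mmol/kg

[HCO3⁻] = 1.87 mmol/kg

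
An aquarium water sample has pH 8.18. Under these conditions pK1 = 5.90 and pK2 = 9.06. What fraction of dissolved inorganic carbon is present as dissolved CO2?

α₀ = 1 / (1 + K1/[H⁺] + K1K2/[H⁺]²) = 1 / (1 + 10^+2.28 + 10^+1.40)
   = 1 / (1 + 190.55 + 25.119) = 1/216.66 = 0.004615

α₀ = 0.00462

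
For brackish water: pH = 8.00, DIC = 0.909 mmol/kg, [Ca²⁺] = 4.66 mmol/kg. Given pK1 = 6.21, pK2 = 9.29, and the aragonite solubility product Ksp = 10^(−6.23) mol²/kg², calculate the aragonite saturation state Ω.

α₂ = 1 / (1 + [H⁺]/K2 + [H⁺]²/(K1K2)) = 1 / (1 + 10^+1.29 + 10^-0.50)
   = 1 / (1 + 19.498 + 0.31623) = 1/20.815 = 0.04804
[CO3²⁻] = α₂ × DIC = 0.04804 × 0.909 = 0.04367 mmol/kg
Ksp = 10^(−6.23) = 5.888×10^-7
Ω = [Ca²⁺][CO3²⁻]/Ksp = (4.66×10^-3)(4.367×10^-5) / 5.888×10^-7 = 0.346

Ω = 0.346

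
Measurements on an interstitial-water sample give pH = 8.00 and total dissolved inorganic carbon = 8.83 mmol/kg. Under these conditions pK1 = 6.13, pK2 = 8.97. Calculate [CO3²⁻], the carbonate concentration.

[CO3²⁻] = 0.844 mmol/kg

α₂ = 1 / (1 + [H⁺]/K2 + [H⁺]²/(K1K2)) = 1 / (1 + 10^+0.97 + 10^-0.90)
   = 1 / (1 + 9.3325 + 0.12589) = 1/10.458 = 0.09562
[CO3²⁻] = α₂ × DIC = 0.09562 × 8.83 = 0.844 mmol/kg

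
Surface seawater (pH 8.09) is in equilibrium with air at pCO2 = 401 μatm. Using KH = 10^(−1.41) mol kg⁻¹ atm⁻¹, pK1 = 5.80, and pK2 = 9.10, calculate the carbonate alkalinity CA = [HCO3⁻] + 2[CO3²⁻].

CA = 3.64 mmol/kg

[CO2*] = KH · pCO2 = 10^(−1.41) × 401×10^-6 = 1.560×10^-5 mol/kg
α₀ = 1/(1 + K1/[H⁺] + K1K2/[H⁺]²) = 1/(1 + 10^+2.29 + 10^+1.28) = 0.004650
DIC = [CO2*]/α₀ = 1.560×10^-5 / 0.004650 = 3.355 mmol/kg
CA = (α₁ + 2α₂)·DIC = (0.9067 + 2×0.08861) × 3.355 = 3.64 mmol/kg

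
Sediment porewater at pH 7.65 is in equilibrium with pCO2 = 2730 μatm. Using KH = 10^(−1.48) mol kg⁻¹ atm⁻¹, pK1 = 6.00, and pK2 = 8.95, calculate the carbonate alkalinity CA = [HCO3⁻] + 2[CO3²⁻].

[CO2*] = KH · pCO2 = 10^(−1.48) × 2730×10^-6 = 9.040×10^-5 mol/kg
α₀ = 1/(1 + K1/[H⁺] + K1K2/[H⁺]²) = 1/(1 + 10^+1.65 + 10^+0.35) = 0.02087
DIC = [CO2*]/α₀ = 9.040×10^-5 / 0.02087 = 4.331 mmol/kg
CA = (α₁ + 2α₂)·DIC = (0.9324 + 2×0.04673) × 4.331 = 4.44 mmol/kg

CA = 4.44 mmol/kg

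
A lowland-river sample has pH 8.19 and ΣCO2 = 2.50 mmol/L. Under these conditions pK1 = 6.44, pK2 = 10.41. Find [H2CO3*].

[CO2*] = 0.0434 mmol/L

α₀ = 1 / (1 + K1/[H⁺] + K1K2/[H⁺]²) = 1 / (1 + 10^+1.75 + 10^-0.47)
   = 1 / (1 + 56.234 + 0.33884) = 1/57.573 = 0.01737
[CO2*] = α₀ × DIC = 0.01737 × 2.50 = 0.0434 mmol/L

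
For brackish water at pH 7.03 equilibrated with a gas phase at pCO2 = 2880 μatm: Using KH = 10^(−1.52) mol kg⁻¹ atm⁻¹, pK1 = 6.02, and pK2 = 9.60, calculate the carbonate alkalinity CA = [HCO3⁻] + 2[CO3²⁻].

[CO2*] = KH · pCO2 = 10^(−1.52) × 2880×10^-6 = 8.697×10^-5 mol/kg
α₀ = 1/(1 + K1/[H⁺] + K1K2/[H⁺]²) = 1/(1 + 10^+1.01 + 10^-1.56) = 0.08881
DIC = [CO2*]/α₀ = 8.697×10^-5 / 0.08881 = 0.9794 mmol/kg
CA = (α₁ + 2α₂)·DIC = (0.9087 + 2×0.002446) × 0.9794 = 0.895 mmol/kg

CA = 0.895 mmol/kg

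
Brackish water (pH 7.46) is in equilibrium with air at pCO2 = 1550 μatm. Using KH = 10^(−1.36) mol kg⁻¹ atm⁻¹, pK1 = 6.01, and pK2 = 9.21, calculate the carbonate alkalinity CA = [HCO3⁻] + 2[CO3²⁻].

CA = 1.97 mmol/kg

[CO2*] = KH · pCO2 = 10^(−1.36) × 1550×10^-6 = 6.766×10^-5 mol/kg
α₀ = 1/(1 + K1/[H⁺] + K1K2/[H⁺]²) = 1/(1 + 10^+1.45 + 10^-0.30) = 0.03369
DIC = [CO2*]/α₀ = 6.766×10^-5 / 0.03369 = 2.008 mmol/kg
CA = (α₁ + 2α₂)·DIC = (0.9494 + 2×0.01688) × 2.008 = 1.97 mmol/kg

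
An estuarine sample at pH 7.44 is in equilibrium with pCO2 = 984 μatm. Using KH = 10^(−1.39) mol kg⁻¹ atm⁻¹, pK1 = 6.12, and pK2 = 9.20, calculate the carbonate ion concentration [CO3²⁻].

[CO2*] = KH · pCO2 = 10^(−1.39) × 984×10^-6 = 4.009×10^-5 mol/kg
α₀ = 1/(1 + K1/[H⁺] + K1K2/[H⁺]²) = 1/(1 + 10^+1.32 + 10^-0.44) = 0.04493
DIC = [CO2*]/α₀ = 4.009×10^-5 / 0.04493 = 0.8922 mmol/kg
[CO3²⁻] = α₂·DIC; α₂ = 0.01631, so [CO3²⁻] = 0.01631 × 0.8922 = 0.0146 mmol/kg = 14.6 μmol/kg

[CO3²⁻] = 14.6 μmol/kg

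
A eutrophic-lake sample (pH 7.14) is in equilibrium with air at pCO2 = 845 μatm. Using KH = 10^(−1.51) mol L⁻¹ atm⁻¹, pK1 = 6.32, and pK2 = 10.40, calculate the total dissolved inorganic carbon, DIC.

[CO2*] = KH · pCO2 = 10^(−1.51) × 845×10^-6 = 2.611×10^-5 mol/L
α₀ = 1/(1 + K1/[H⁺] + K1K2/[H⁺]²) = 1/(1 + 10^+0.82 + 10^-2.44) = 0.1314
DIC = [CO2*]/α₀ = 2.611×10^-5 / 0.1314 = 0.199 mmol/L

DIC = 0.199 mmol/L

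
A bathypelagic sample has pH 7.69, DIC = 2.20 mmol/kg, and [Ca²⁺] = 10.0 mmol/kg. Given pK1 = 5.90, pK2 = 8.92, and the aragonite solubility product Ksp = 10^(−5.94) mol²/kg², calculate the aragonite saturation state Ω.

α₂ = 1 / (1 + [H⁺]/K2 + [H⁺]²/(K1K2)) = 1 / (1 + 10^+1.23 + 10^-0.56)
   = 1 / (1 + 16.982 + 0.27542) = 1/18.258 = 0.05477
[CO3²⁻] = α₂ × DIC = 0.05477 × 2.20 = 0.1205 mmol/kg
Ksp = 10^(−5.94) = 1.148×10^-6
Ω = [Ca²⁺][CO3²⁻]/Ksp = (10.0×10^-3)(1.205×10^-4) / 1.148×10^-6 = 1.05

Ω = 1.05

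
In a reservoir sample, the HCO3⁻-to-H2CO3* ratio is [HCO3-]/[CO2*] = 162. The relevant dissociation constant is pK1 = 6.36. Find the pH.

pH = 8.57

From K1 = [H⁺][HCO3-]/[CO2*]:  pH = pK1 + log₁₀([HCO3-]/[CO2*])
log₁₀(162) = +2.210
pH = 6.36 + (+2.210) = 8.57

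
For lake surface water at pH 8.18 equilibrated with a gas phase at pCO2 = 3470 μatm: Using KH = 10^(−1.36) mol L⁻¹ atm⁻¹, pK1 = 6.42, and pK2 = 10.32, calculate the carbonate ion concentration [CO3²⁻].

[CO3²⁻] = 0.0631 mmol/L

[CO2*] = KH · pCO2 = 10^(−1.36) × 3470×10^-6 = 1.515×10^-4 mol/L
α₀ = 1/(1 + K1/[H⁺] + K1K2/[H⁺]²) = 1/(1 + 10^+1.76 + 10^-0.38) = 0.01696
DIC = [CO2*]/α₀ = 1.515×10^-4 / 0.01696 = 8.931 mmol/L
[CO3²⁻] = α₂·DIC; α₂ = 0.007070, so [CO3²⁻] = 0.007070 × 8.931 = 0.0631 mmol/L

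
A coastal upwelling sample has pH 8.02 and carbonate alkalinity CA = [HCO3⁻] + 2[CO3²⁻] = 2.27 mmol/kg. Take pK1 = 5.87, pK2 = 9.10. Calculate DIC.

DIC = 2.12 mmol/kg

CA = [HCO3⁻] + 2[CO3²⁻] = (α₁ + 2α₂)·DIC
At pH 8.02: [H⁺]/K1 = 10^-2.15 = 0.0070795, K2/[H⁺] = 10^-1.08 = 0.083176
α₁ = 1/(1 + 0.0070795 + 0.083176) = 1/1.0903 = 0.9172; α₂ = α₁·K2/[H⁺] = 0.07629
α₁ + 2α₂ = 1.0698
DIC = CA / (α₁ + 2α₂) = 2.27 / 1.0698 = 2.12 mmol/kg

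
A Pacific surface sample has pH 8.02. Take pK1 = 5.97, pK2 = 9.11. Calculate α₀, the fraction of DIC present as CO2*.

α₀ = 1 / (1 + K1/[H⁺] + K1K2/[H⁺]²) = 1 / (1 + 10^+2.05 + 10^+0.96)
   = 1 / (1 + 112.20 + 9.1201) = 1/122.32 = 0.008175

α₀ = 0.00818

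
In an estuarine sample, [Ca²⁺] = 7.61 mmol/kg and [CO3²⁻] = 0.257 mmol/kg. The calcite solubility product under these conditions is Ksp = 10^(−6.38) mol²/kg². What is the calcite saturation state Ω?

Ksp = 10^(−6.38) = 4.169×10^-7
Ω = [Ca²⁺][CO3²⁻]/Ksp = (7.61×10^-3)(0.257×10^-3) / 4.169×10^-7 = 4.69

Ω = 4.69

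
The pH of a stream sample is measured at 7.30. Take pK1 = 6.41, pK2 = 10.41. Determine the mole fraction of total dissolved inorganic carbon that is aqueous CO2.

α₀ = 0.114

α₀ = 1 / (1 + K1/[H⁺] + K1K2/[H⁺]²) = 1 / (1 + 10^+0.89 + 10^-2.22)
   = 1 / (1 + 7.7625 + 0.0060256) = 1/8.7685 = 0.1140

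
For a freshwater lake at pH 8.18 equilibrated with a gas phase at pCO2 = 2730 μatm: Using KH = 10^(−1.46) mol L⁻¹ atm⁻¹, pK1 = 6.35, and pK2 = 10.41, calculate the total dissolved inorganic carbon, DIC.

DIC = 6.53 mmol/L

[CO2*] = KH · pCO2 = 10^(−1.46) × 2730×10^-6 = 9.466×10^-5 mol/L
α₀ = 1/(1 + K1/[H⁺] + K1K2/[H⁺]²) = 1/(1 + 10^+1.83 + 10^-0.40) = 0.01449
DIC = [CO2*]/α₀ = 9.466×10^-5 / 0.01449 = 6.53 mmol/L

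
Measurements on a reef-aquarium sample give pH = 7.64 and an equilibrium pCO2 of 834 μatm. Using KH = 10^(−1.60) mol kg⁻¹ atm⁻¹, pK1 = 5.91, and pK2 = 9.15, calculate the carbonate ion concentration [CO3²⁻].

[CO2*] = KH · pCO2 = 10^(−1.60) × 834×10^-6 = 2.095×10^-5 mol/kg
α₀ = 1/(1 + K1/[H⁺] + K1K2/[H⁺]²) = 1/(1 + 10^+1.73 + 10^+0.22) = 0.01774
DIC = [CO2*]/α₀ = 2.095×10^-5 / 0.01774 = 1.181 mmol/kg
[CO3²⁻] = α₂·DIC; α₂ = 0.02944, so [CO3²⁻] = 0.02944 × 1.181 = 0.0348 mmol/kg

[CO3²⁻] = 0.0348 mmol/kg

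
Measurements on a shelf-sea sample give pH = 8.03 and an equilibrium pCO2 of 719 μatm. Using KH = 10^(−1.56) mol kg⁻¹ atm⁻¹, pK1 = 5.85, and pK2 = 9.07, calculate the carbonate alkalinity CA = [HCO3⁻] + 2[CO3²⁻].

CA = 3.54 mmol/kg

[CO2*] = KH · pCO2 = 10^(−1.56) × 719×10^-6 = 1.980×10^-5 mol/kg
α₀ = 1/(1 + K1/[H⁺] + K1K2/[H⁺]²) = 1/(1 + 10^+2.18 + 10^+1.14) = 0.006018
DIC = [CO2*]/α₀ = 1.980×10^-5 / 0.006018 = 3.290 mmol/kg
CA = (α₁ + 2α₂)·DIC = (0.9109 + 2×0.08308) × 3.290 = 3.54 mmol/kg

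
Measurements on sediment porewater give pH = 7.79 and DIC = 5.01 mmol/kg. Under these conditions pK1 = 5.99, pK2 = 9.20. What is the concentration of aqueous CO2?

α₀ = 1 / (1 + K1/[H⁺] + K1K2/[H⁺]²) = 1 / (1 + 10^+1.80 + 10^+0.39)
   = 1 / (1 + 63.096 + 2.4547) = 1/66.550 = 0.01503
[CO2*] = α₀ × DIC = 0.01503 × 5.01 = 0.0753 mmol/kg

[CO2*] = 0.0753 mmol/kg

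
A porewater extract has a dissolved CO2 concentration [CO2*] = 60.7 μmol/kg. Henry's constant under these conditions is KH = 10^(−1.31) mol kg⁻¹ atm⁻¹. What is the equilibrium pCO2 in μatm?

pCO2 = 1240 μatm

KH = 10^(−1.31) = 4.898×10^-2 mol kg⁻¹ atm⁻¹
pCO2 = [CO2*]/KH = 60.7×10^-6 / 4.898×10^-2 = 1.24×10^-3 atm = 1240 μatm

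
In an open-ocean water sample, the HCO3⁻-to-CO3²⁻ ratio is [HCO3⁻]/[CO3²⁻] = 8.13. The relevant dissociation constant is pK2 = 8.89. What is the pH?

pH = 7.98

From K2 = [H⁺][CO3²⁻]/[HCO3⁻]:  pH = pK2 − log₁₀([HCO3⁻]/[CO3²⁻])
log₁₀(8.13) = +0.910
pH = 8.89 − (+0.910) = 7.98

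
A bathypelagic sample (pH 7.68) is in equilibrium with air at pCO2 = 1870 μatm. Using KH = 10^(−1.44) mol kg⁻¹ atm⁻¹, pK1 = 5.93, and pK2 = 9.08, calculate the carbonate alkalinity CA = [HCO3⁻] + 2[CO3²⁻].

CA = 4.12 mmol/kg

[CO2*] = KH · pCO2 = 10^(−1.44) × 1870×10^-6 = 6.790×10^-5 mol/kg
α₀ = 1/(1 + K1/[H⁺] + K1K2/[H⁺]²) = 1/(1 + 10^+1.75 + 10^+0.35) = 0.01681
DIC = [CO2*]/α₀ = 6.790×10^-5 / 0.01681 = 4.038 mmol/kg
CA = (α₁ + 2α₂)·DIC = (0.9455 + 2×0.03764) × 4.038 = 4.12 mmol/kg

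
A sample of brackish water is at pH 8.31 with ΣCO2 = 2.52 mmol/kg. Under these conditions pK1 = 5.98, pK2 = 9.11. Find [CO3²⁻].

α₂ = 1 / (1 + [H⁺]/K2 + [H⁺]²/(K1K2)) = 1 / (1 + 10^+0.80 + 10^-1.53)
   = 1 / (1 + 6.3096 + 0.029512) = 1/7.3391 = 0.1363
[CO3²⁻] = α₂ × DIC = 0.1363 × 2.52 = 0.343 mmol/kg

[CO3²⁻] = 0.343 mmol/kg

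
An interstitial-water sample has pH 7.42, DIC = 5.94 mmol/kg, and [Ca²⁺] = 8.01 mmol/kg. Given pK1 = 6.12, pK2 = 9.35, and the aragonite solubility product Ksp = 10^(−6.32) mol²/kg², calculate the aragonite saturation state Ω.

Ω = 1.10

α₂ = 1 / (1 + [H⁺]/K2 + [H⁺]²/(K1K2)) = 1 / (1 + 10^+1.93 + 10^+0.63)
   = 1 / (1 + 85.114 + 4.2658) = 1/90.380 = 0.01106
[CO3²⁻] = α₂ × DIC = 0.01106 × 5.94 = 0.06572 mmol/kg
Ksp = 10^(−6.32) = 4.786×10^-7
Ω = [Ca²⁺][CO3²⁻]/Ksp = (8.01×10^-3)(6.572×10^-5) / 4.786×10^-7 = 1.10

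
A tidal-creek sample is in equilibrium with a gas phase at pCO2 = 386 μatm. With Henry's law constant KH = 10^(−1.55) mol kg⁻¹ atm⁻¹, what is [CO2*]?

KH = 10^(−1.55) = 2.818×10^-2 mol kg⁻¹ atm⁻¹
[CO2*] = KH · pCO2 = 2.818×10^-2 × 386×10^-6 atm = 1.09×10^-5 mol/kg

[CO2*] = 10.9 μmol/kg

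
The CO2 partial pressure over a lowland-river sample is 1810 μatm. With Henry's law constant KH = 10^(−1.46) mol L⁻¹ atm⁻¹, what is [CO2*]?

[CO2*] = 62.8 μmol/L

KH = 10^(−1.46) = 3.467×10^-2 mol L⁻¹ atm⁻¹
[CO2*] = KH · pCO2 = 3.467×10^-2 × 1810×10^-6 atm = 6.28×10^-5 mol/L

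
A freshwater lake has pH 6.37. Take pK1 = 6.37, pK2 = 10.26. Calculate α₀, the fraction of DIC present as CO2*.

α₀ = 1 / (1 + K1/[H⁺] + K1K2/[H⁺]²) = 1 / (1 + 10^+0.00 + 10^-3.89)
   = 1 / (1 + 1.0000 + 0.00012882) = 1/2.0001 = 0.5000

α₀ = 0.500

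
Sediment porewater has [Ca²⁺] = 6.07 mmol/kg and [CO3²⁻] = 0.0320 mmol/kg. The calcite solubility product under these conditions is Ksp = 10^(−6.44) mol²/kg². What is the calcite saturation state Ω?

Ksp = 10^(−6.44) = 3.631×10^-7
Ω = [Ca²⁺][CO3²⁻]/Ksp = (6.07×10^-3)(0.0320×10^-3) / 3.631×10^-7 = 0.535

Ω = 0.535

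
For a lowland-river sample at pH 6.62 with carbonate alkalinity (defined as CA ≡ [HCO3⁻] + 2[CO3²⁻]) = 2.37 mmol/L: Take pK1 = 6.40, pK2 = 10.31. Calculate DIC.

CA = [HCO3⁻] + 2[CO3²⁻] = (α₁ + 2α₂)·DIC
At pH 6.62: [H⁺]/K1 = 10^-0.22 = 0.60256, K2/[H⁺] = 10^-3.69 = 0.00020417
α₁ = 1/(1 + 0.60256 + 0.00020417) = 1/1.6028 = 0.6239; α₂ = α₁·K2/[H⁺] = 0.0001274
α₁ + 2α₂ = 0.6242
DIC = CA / (α₁ + 2α₂) = 2.37 / 0.6242 = 3.80 mmol/L

DIC = 3.80 mmol/L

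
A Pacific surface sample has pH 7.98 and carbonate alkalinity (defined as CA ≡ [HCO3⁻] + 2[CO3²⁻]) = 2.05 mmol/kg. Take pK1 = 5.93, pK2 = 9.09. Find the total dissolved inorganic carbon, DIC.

CA = [HCO3⁻] + 2[CO3²⁻] = (α₁ + 2α₂)·DIC
At pH 7.98: [H⁺]/K1 = 10^-2.05 = 0.0089125, K2/[H⁺] = 10^-1.11 = 0.077625
α₁ = 1/(1 + 0.0089125 + 0.077625) = 1/1.0865 = 0.9204; α₂ = α₁·K2/[H⁺] = 0.07144
α₁ + 2α₂ = 1.0632
DIC = CA / (α₁ + 2α₂) = 2.05 / 1.0632 = 1.93 mmol/kg

DIC = 1.93 mmol/kg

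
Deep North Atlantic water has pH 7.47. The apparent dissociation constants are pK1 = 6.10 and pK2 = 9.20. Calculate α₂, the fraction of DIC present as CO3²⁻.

α₂ = 0.0175

α₂ = 1 / (1 + [H⁺]/K2 + [H⁺]²/(K1K2)) = 1 / (1 + 10^+1.73 + 10^+0.36)
   = 1 / (1 + 53.703 + 2.2909) = 1/56.994 = 0.01755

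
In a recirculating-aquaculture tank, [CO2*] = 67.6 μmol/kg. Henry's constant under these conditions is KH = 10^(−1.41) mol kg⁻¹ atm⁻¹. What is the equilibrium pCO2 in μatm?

pCO2 = 1740 μatm

KH = 10^(−1.41) = 3.890×10^-2 mol kg⁻¹ atm⁻¹
pCO2 = [CO2*]/KH = 67.6×10^-6 / 3.890×10^-2 = 1.74×10^-3 atm = 1740 μatm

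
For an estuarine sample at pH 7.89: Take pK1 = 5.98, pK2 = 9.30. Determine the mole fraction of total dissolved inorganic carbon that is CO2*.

α₀ = 1 / (1 + K1/[H⁺] + K1K2/[H⁺]²) = 1 / (1 + 10^+1.91 + 10^+0.50)
   = 1 / (1 + 81.283 + 3.1623) = 1/85.445 = 0.01170

α₀ = 0.0117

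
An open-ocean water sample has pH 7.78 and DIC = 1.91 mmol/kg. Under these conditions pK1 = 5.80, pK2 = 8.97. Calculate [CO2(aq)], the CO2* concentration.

[CO2*] = 18.6 μmol/kg

α₀ = 1 / (1 + K1/[H⁺] + K1K2/[H⁺]²) = 1 / (1 + 10^+1.98 + 10^+0.79)
   = 1 / (1 + 95.499 + 6.1660) = 1/102.67 = 0.009740
[CO2*] = α₀ × DIC = 0.009740 × 1.91 = 0.0186 mmol/kg = 18.6 μmol/kg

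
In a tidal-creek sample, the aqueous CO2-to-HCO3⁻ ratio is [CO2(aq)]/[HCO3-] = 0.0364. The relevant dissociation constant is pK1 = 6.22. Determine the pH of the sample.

From K1 = [H⁺][HCO3-]/[CO2(aq)]:  pH = pK1 − log₁₀([CO2(aq)]/[HCO3-])
log₁₀(0.0364) = -1.439
pH = 6.22 − (-1.439) = 7.66

pH = 7.66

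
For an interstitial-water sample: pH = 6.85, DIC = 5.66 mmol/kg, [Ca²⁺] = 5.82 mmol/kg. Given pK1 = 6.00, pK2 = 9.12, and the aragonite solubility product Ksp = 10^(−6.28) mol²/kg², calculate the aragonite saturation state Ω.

α₂ = 1 / (1 + [H⁺]/K2 + [H⁺]²/(K1K2)) = 1 / (1 + 10^+2.27 + 10^+1.42)
   = 1 / (1 + 186.21 + 26.303) = 1/213.51 = 0.004684
[CO3²⁻] = α₂ × DIC = 0.004684 × 5.66 = 0.02651 mmol/kg
Ksp = 10^(−6.28) = 5.248×10^-7
Ω = [Ca²⁺][CO3²⁻]/Ksp = (5.82×10^-3)(2.651×10^-5) / 5.248×10^-7 = 0.294

Ω = 0.294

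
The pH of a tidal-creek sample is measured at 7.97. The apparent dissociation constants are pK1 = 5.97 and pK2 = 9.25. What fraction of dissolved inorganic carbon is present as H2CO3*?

α₀ = 0.00941

α₀ = 1 / (1 + K1/[H⁺] + K1K2/[H⁺]²) = 1 / (1 + 10^+2.00 + 10^+0.72)
   = 1 / (1 + 100.00 + 5.2481) = 1/106.25 = 0.009412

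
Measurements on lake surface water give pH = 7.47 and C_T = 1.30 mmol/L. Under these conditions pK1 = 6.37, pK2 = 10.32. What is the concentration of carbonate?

[CO3²⁻] = 1.70 μmol/L

α₂ = 1 / (1 + [H⁺]/K2 + [H⁺]²/(K1K2)) = 1 / (1 + 10^+2.85 + 10^+1.75)
   = 1 / (1 + 707.95 + 56.234) = 1/765.18 = 0.001307
[CO3²⁻] = α₂ × DIC = 0.001307 × 1.30 = 0.00170 mmol/L = 1.70 μmol/L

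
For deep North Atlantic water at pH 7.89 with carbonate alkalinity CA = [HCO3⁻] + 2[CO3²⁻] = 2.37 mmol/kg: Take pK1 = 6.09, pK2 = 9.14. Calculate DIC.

DIC = 2.28 mmol/kg

CA = [HCO3⁻] + 2[CO3²⁻] = (α₁ + 2α₂)·DIC
At pH 7.89: [H⁺]/K1 = 10^-1.80 = 0.015849, K2/[H⁺] = 10^-1.25 = 0.056234
α₁ = 1/(1 + 0.015849 + 0.056234) = 1/1.0721 = 0.9328; α₂ = α₁·K2/[H⁺] = 0.05245
α₁ + 2α₂ = 1.0377
DIC = CA / (α₁ + 2α₂) = 2.37 / 1.0377 = 2.28 mmol/kg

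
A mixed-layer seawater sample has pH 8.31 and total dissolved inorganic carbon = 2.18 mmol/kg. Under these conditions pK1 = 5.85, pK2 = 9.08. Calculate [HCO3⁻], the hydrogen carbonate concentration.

[HCO3⁻] = 1.86 mmol/kg

α₁ = 1 / (1 + [H⁺]/K1 + K2/[H⁺]) = 1 / (1 + 10^-2.46 + 10^-0.77)
   = 1 / (1 + 0.0034674 + 0.16982) = 1/1.1733 = 0.8523
[HCO3⁻] = α₁ × DIC = 0.8523 × 2.18 = 1.86 mmol/kg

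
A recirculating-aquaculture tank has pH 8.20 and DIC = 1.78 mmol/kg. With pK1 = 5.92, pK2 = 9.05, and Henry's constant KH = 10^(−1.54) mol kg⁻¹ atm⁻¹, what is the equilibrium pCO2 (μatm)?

α₀ = 1 / (1 + K1/[H⁺] + K1K2/[H⁺]²) = 1 / (1 + 10^+2.28 + 10^+1.43)
   = 1 / (1 + 190.55 + 26.915) = 1/218.46 = 0.004577
[CO2*] = α₀ × DIC = 0.004577 × 1.78 = 0.008148 mmol/kg = 8.148 μmol/kg
pCO2 = [CO2*]/KH = 8.148×10^-6 / 2.884×10^-2 = 283 μatm

pCO2 = 283 μatm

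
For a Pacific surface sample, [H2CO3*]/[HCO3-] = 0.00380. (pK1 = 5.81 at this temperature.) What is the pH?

From K1 = [H⁺][HCO3-]/[H2CO3*]:  pH = pK1 − log₁₀([H2CO3*]/[HCO3-])
log₁₀(0.00380) = -2.420
pH = 5.81 − (-2.420) = 8.23

pH = 8.23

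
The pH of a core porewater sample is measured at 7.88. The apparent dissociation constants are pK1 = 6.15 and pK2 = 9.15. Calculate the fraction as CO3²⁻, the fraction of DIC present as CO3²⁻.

α₂ = 1 / (1 + [H⁺]/K2 + [H⁺]²/(K1K2)) = 1 / (1 + 10^+1.27 + 10^-0.46)
   = 1 / (1 + 18.621 + 0.34674) = 1/19.968 = 0.05008

α₂ = 0.0501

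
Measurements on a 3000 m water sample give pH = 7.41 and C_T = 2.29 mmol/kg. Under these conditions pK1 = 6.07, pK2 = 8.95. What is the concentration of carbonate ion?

[CO3²⁻] = 0.0615 mmol/kg

α₂ = 1 / (1 + [H⁺]/K2 + [H⁺]²/(K1K2)) = 1 / (1 + 10^+1.54 + 10^+0.20)
   = 1 / (1 + 34.674 + 1.5849) = 1/37.259 = 0.02684
[CO3²⁻] = α₂ × DIC = 0.02684 × 2.29 = 0.0615 mmol/kg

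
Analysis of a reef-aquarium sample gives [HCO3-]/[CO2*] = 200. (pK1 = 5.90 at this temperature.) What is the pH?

pH = 8.20

From K1 = [H⁺][HCO3-]/[CO2*]:  pH = pK1 + log₁₀([HCO3-]/[CO2*])
log₁₀(200) = +2.301
pH = 5.90 + (+2.301) = 8.20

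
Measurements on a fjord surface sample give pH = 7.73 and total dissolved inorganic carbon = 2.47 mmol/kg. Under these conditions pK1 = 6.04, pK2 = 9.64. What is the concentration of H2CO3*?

[CO2*] = 0.0488 mmol/kg

α₀ = 1 / (1 + K1/[H⁺] + K1K2/[H⁺]²) = 1 / (1 + 10^+1.69 + 10^-0.22)
   = 1 / (1 + 48.978 + 0.60256) = 1/50.580 = 0.01977
[CO2*] = α₀ × DIC = 0.01977 × 2.47 = 0.0488 mmol/kg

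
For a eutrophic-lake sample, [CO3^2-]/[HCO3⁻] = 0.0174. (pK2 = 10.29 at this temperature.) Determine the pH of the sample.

From K2 = [H⁺][CO3^2-]/[HCO3⁻]:  pH = pK2 + log₁₀([CO3^2-]/[HCO3⁻])
log₁₀(0.0174) = -1.759
pH = 10.29 + (-1.759) = 8.53

pH = 8.53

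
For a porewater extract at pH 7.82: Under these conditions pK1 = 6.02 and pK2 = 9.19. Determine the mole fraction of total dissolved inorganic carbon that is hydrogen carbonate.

α₁ = 1 / (1 + [H⁺]/K1 + K2/[H⁺]) = 1 / (1 + 10^-1.80 + 10^-1.37)
   = 1 / (1 + 0.015849 + 0.042658) = 1/1.0585 = 0.9447

α₁ = 0.945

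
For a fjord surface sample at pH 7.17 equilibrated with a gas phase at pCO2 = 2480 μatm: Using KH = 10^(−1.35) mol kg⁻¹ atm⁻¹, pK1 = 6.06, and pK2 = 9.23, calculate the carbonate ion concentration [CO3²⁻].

[CO2*] = KH · pCO2 = 10^(−1.35) × 2480×10^-6 = 1.108×10^-4 mol/kg
α₀ = 1/(1 + K1/[H⁺] + K1K2/[H⁺]²) = 1/(1 + 10^+1.11 + 10^-0.95) = 0.07146
DIC = [CO2*]/α₀ = 1.108×10^-4 / 0.07146 = 1.550 mmol/kg
[CO3²⁻] = α₂·DIC; α₂ = 0.008017, so [CO3²⁻] = 0.008017 × 1.550 = 0.0124 mmol/kg = 12.4 μmol/kg

[CO3²⁻] = 12.4 μmol/kg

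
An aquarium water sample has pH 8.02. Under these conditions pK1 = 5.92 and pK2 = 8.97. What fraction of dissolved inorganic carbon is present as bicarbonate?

α₁ = 0.893

α₁ = 1 / (1 + [H⁺]/K1 + K2/[H⁺]) = 1 / (1 + 10^-2.10 + 10^-0.95)
   = 1 / (1 + 0.0079433 + 0.11220) = 1/1.1201 = 0.8927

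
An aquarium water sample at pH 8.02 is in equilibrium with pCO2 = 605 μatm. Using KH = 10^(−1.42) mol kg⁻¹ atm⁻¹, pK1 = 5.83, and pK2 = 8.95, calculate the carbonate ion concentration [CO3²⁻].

[CO2*] = KH · pCO2 = 10^(−1.42) × 605×10^-6 = 2.300×10^-5 mol/kg
α₀ = 1/(1 + K1/[H⁺] + K1K2/[H⁺]²) = 1/(1 + 10^+2.19 + 10^+1.26) = 0.005745
DIC = [CO2*]/α₀ = 2.300×10^-5 / 0.005745 = 4.004 mmol/kg
[CO3²⁻] = α₂·DIC; α₂ = 0.1045, so [CO3²⁻] = 0.1045 × 4.004 = 0.419 mmol/kg

[CO3²⁻] = 0.419 mmol/kg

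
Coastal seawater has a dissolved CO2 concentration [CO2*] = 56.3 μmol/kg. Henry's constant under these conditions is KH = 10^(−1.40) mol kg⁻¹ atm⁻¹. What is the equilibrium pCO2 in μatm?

pCO2 = 1410 μatm

KH = 10^(−1.40) = 3.981×10^-2 mol kg⁻¹ atm⁻¹
pCO2 = [CO2*]/KH = 56.3×10^-6 / 3.981×10^-2 = 1.41×10^-3 atm = 1410 μatm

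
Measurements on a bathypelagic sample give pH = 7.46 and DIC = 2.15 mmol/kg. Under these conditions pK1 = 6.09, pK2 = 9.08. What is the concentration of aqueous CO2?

α₀ = 1 / (1 + K1/[H⁺] + K1K2/[H⁺]²) = 1 / (1 + 10^+1.37 + 10^-0.25)
   = 1 / (1 + 23.442 + 0.56234) = 1/25.005 = 0.03999
[CO2*] = α₀ × DIC = 0.03999 × 2.15 = 0.0860 mmol/kg

[CO2*] = 0.0860 mmol/kg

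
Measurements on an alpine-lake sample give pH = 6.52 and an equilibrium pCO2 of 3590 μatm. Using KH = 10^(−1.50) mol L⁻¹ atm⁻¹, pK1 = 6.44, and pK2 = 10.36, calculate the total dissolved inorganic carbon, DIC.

DIC = 0.250 mmol/L

[CO2*] = KH · pCO2 = 10^(−1.50) × 3590×10^-6 = 1.135×10^-4 mol/L
α₀ = 1/(1 + K1/[H⁺] + K1K2/[H⁺]²) = 1/(1 + 10^+0.08 + 10^-3.76) = 0.4540
DIC = [CO2*]/α₀ = 1.135×10^-4 / 0.4540 = 0.250 mmol/L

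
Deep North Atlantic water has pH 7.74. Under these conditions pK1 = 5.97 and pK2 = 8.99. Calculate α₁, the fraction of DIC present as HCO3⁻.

α₁ = 1 / (1 + [H⁺]/K1 + K2/[H⁺]) = 1 / (1 + 10^-1.77 + 10^-1.25)
   = 1 / (1 + 0.016982 + 0.056234) = 1/1.0732 = 0.9318

α₁ = 0.932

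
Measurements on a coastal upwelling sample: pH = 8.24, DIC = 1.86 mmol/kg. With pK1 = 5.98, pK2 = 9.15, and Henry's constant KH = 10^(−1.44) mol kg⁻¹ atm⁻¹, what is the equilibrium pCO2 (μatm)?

pCO2 = 249 μatm

α₀ = 1 / (1 + K1/[H⁺] + K1K2/[H⁺]²) = 1 / (1 + 10^+2.26 + 10^+1.35)
   = 1 / (1 + 181.97 + 22.387) = 1/205.36 = 0.004870
[CO2*] = α₀ × DIC = 0.004870 × 1.86 = 0.009057 mmol/kg = 9.057 μmol/kg
pCO2 = [CO2*]/KH = 9.057×10^-6 / 3.631×10^-2 = 249 μatm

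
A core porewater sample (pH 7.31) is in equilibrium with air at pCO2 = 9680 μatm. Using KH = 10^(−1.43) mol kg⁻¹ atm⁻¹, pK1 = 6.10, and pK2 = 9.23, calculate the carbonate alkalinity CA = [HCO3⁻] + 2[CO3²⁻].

[CO2*] = KH · pCO2 = 10^(−1.43) × 9680×10^-6 = 3.596×10^-4 mol/kg
α₀ = 1/(1 + K1/[H⁺] + K1K2/[H⁺]²) = 1/(1 + 10^+1.21 + 10^-0.71) = 0.05743
DIC = [CO2*]/α₀ = 3.596×10^-4 / 0.05743 = 6.263 mmol/kg
CA = (α₁ + 2α₂)·DIC = (0.9314 + 2×0.01120) × 6.263 = 5.97 mmol/kg

CA = 5.97 mmol/kg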